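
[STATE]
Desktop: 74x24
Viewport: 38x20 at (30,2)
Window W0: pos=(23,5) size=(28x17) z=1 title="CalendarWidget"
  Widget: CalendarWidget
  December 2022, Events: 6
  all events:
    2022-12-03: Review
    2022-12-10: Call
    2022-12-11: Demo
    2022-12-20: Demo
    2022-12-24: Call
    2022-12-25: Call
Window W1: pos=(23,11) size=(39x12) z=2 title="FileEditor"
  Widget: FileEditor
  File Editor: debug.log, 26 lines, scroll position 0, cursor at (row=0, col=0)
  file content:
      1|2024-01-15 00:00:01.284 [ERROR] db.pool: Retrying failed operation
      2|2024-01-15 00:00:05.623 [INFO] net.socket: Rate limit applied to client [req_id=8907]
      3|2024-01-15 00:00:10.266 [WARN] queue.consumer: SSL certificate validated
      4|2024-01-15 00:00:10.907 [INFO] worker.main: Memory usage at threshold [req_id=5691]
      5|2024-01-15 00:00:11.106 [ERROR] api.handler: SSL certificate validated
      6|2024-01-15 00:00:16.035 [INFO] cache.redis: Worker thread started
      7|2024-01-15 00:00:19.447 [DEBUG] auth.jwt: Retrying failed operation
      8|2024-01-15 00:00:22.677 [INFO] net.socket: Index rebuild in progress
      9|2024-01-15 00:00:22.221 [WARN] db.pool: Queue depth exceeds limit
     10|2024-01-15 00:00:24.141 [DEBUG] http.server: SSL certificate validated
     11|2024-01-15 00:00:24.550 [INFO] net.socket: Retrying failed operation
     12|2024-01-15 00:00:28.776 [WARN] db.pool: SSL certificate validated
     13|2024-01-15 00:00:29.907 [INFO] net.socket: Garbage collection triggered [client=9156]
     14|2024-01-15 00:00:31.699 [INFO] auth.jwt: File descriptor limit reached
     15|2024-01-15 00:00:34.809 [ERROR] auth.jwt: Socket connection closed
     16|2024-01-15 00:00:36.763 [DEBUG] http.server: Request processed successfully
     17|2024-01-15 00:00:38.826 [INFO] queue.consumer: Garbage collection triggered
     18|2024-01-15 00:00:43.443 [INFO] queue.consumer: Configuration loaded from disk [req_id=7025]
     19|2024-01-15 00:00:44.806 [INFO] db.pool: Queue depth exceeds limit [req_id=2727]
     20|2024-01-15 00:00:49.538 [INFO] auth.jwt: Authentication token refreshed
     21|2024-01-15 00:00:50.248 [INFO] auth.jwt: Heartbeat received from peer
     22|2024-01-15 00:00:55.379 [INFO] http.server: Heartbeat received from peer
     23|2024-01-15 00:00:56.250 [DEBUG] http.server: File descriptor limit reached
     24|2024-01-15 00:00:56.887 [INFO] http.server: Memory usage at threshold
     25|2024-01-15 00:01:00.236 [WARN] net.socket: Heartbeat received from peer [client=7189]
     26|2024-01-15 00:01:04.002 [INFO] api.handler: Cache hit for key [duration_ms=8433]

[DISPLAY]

                                      
                                      
                                      
━━━━━━━━━━━━━━━━━━━━┓                 
darWidget           ┃                 
────────────────────┨                 
December 2022       ┃                 
We Th Fr Sa Su      ┃                 
    1  2  3*  4     ┃                 
━━━━━━━━━━━━━━━━━━━━━━━━━━━━━━━┓      
ditor                          ┃      
───────────────────────────────┨      
1-15 00:00:01.284 [ERROR] db.p▲┃      
1-15 00:00:05.623 [INFO] net.s█┃      
1-15 00:00:10.266 [WARN] queue░┃      
1-15 00:00:10.907 [INFO] worke░┃      
1-15 00:00:11.106 [ERROR] api.░┃      
1-15 00:00:16.035 [INFO] cache░┃      
1-15 00:00:19.447 [DEBUG] auth░┃      
1-15 00:00:22.677 [INFO] net.s▼┃      


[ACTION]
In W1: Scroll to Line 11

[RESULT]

                                      
                                      
                                      
━━━━━━━━━━━━━━━━━━━━┓                 
darWidget           ┃                 
────────────────────┨                 
December 2022       ┃                 
We Th Fr Sa Su      ┃                 
    1  2  3*  4     ┃                 
━━━━━━━━━━━━━━━━━━━━━━━━━━━━━━━┓      
ditor                          ┃      
───────────────────────────────┨      
1-15 00:00:24.550 [INFO] net.s▲┃      
1-15 00:00:28.776 [WARN] db.po░┃      
1-15 00:00:29.907 [INFO] net.s░┃      
1-15 00:00:31.699 [INFO] auth.░┃      
1-15 00:00:34.809 [ERROR] auth█┃      
1-15 00:00:36.763 [DEBUG] http░┃      
1-15 00:00:38.826 [INFO] queue░┃      
1-15 00:00:43.443 [INFO] queue▼┃      


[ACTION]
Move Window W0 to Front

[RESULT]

                                      
                                      
                                      
━━━━━━━━━━━━━━━━━━━━┓                 
darWidget           ┃                 
────────────────────┨                 
December 2022       ┃                 
We Th Fr Sa Su      ┃                 
    1  2  3*  4     ┃                 
 7  8  9 10* 11*    ┃━━━━━━━━━━┓      
14 15 16 17 18      ┃          ┃      
 21 22 23 24* 25*   ┃──────────┨      
28 29 30 31         ┃FO] net.s▲┃      
                    ┃RN] db.po░┃      
                    ┃FO] net.s░┃      
                    ┃FO] auth.░┃      
                    ┃ROR] auth█┃      
                    ┃BUG] http░┃      
                    ┃FO] queue░┃      
━━━━━━━━━━━━━━━━━━━━┛FO] queue▼┃      


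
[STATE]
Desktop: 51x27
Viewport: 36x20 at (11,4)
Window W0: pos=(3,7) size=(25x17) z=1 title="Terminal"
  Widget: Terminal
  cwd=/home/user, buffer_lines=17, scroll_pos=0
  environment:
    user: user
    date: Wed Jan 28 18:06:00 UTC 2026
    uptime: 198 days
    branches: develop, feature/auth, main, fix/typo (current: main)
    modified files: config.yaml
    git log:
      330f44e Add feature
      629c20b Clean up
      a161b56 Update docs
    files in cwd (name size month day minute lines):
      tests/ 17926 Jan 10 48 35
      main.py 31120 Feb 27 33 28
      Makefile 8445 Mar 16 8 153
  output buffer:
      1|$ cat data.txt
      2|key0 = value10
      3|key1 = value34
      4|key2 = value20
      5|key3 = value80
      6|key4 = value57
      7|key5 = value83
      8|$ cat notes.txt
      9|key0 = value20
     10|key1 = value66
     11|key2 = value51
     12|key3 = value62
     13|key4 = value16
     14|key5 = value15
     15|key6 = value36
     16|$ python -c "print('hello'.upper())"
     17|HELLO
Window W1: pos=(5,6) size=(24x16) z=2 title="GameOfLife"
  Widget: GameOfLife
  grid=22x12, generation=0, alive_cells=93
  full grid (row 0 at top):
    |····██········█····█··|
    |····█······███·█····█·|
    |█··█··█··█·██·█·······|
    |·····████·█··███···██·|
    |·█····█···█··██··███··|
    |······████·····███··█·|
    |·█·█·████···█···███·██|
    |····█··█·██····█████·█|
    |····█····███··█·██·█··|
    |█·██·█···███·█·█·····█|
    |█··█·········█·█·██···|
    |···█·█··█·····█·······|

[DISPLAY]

                                    
                                    
━━━━━━━━━━━━━━━━━┓                  
OfLife           ┃                  
─────────────────┨                  
0                ┃                  
█········█····█··┃                  
······███·█····█·┃                  
·█··█·██·█·······┃                  
████·█··███···██·┃                  
·█···█··██··███··┃                  
·████·····███··█·┃                  
████···█···███·██┃                  
··█·██····█████·█┃                  
····███··█·██·█··┃                  
█···███·█·█·····█┃                  
········█·█·██···┃                  
━━━━━━━━━━━━━━━━━┛                  
value16         ┃                   
━━━━━━━━━━━━━━━━┛                   


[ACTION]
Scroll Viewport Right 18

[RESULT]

                                    
                                    
━━━━━━━━━━━━━┓                      
fe           ┃                      
─────────────┨                      
             ┃                      
·····█····█··┃                      
··███·█····█·┃                      
█·██·█·······┃                      
·█··███···██·┃                      
·█··██··███··┃                      
█·····███··█·┃                      
···█···███·██┃                      
██····█████·█┃                      
███··█·██·█··┃                      
███·█·█·····█┃                      
····█·█·██···┃                      
━━━━━━━━━━━━━┛                      
e16         ┃                       
━━━━━━━━━━━━┛                       


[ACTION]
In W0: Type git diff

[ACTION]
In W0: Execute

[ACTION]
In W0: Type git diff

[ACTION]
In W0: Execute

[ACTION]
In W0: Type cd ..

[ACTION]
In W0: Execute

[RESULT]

                                    
                                    
━━━━━━━━━━━━━┓                      
fe           ┃                      
─────────────┨                      
             ┃                      
·····█····█··┃                      
··███·█····█·┃                      
█·██·█·······┃                      
·█··███···██·┃                      
·█··██··███··┃                      
█·····███··█·┃                      
···█···███·██┃                      
██····█████·█┃                      
███··█·██·█··┃                      
███·█·█·····█┃                      
····█·█·██···┃                      
━━━━━━━━━━━━━┛                      
            ┃                       
━━━━━━━━━━━━┛                       


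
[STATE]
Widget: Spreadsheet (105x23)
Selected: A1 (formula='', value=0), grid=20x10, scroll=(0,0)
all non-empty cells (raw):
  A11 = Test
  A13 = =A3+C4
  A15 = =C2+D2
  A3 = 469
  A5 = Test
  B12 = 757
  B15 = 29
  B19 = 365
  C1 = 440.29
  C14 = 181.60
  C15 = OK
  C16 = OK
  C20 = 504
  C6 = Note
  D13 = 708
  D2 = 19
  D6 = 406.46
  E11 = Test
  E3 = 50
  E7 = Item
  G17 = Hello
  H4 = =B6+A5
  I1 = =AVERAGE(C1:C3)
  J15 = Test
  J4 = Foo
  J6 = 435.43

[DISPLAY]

A1:                                                                                                      
       A       B       C       D       E       F       G       H       I       J                         
---------------------------------------------------------------------------------------------------------
  1      [0]       0  440.29       0       0       0       0       0  146.76       0                     
  2        0       0       0      19       0       0       0       0       0       0                     
  3      469       0       0       0      50       0       0       0       0       0                     
  4        0       0       0       0       0       0       0#ERR!          0Foo                          
  5 Test           0       0       0       0       0       0       0       0       0                     
  6        0       0Note      406.46       0       0       0       0       0  435.43                     
  7        0       0       0       0Item           0       0       0       0       0                     
  8        0       0       0       0       0       0       0       0       0       0                     
  9        0       0       0       0       0       0       0       0       0       0                     
 10        0       0       0       0       0       0       0       0       0       0                     
 11 Test           0       0       0Test           0       0       0       0       0                     
 12        0     757       0       0       0       0       0       0       0       0                     
 13      469       0       0     708       0       0       0       0       0       0                     
 14        0       0  181.60       0       0       0       0       0       0       0                     
 15       19      29OK             0       0       0       0       0       0Test                         
 16        0       0OK             0       0       0       0       0       0       0                     
 17        0       0       0       0       0       0Hello          0       0       0                     
 18        0       0       0       0       0       0       0       0       0       0                     
 19        0     365       0       0       0       0       0       0       0       0                     
 20        0       0     504       0       0       0       0       0       0       0                     


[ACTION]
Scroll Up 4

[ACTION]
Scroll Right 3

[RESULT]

A1:                                                                                                      
       D       E       F       G       H       I       J                                                 
---------------------------------------------------------------------------------------------------------
  1        0       0       0       0       0  146.76       0                                             
  2       19       0       0       0       0       0       0                                             
  3        0      50       0       0       0       0       0                                             
  4        0       0       0       0#ERR!          0Foo                                                  
  5        0       0       0       0       0       0       0                                             
  6   406.46       0       0       0       0       0  435.43                                             
  7        0Item           0       0       0       0       0                                             
  8        0       0       0       0       0       0       0                                             
  9        0       0       0       0       0       0       0                                             
 10        0       0       0       0       0       0       0                                             
 11        0Test           0       0       0       0       0                                             
 12        0       0       0       0       0       0       0                                             
 13      708       0       0       0       0       0       0                                             
 14        0       0       0       0       0       0       0                                             
 15        0       0       0       0       0       0Test                                                 
 16        0       0       0       0       0       0       0                                             
 17        0       0       0Hello          0       0       0                                             
 18        0       0       0       0       0       0       0                                             
 19        0       0       0       0       0       0       0                                             
 20        0       0       0       0       0       0       0                                             


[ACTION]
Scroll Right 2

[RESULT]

A1:                                                                                                      
       F       G       H       I       J                                                                 
---------------------------------------------------------------------------------------------------------
  1        0       0       0  146.76       0                                                             
  2        0       0       0       0       0                                                             
  3        0       0       0       0       0                                                             
  4        0       0#ERR!          0Foo                                                                  
  5        0       0       0       0       0                                                             
  6        0       0       0       0  435.43                                                             
  7        0       0       0       0       0                                                             
  8        0       0       0       0       0                                                             
  9        0       0       0       0       0                                                             
 10        0       0       0       0       0                                                             
 11        0       0       0       0       0                                                             
 12        0       0       0       0       0                                                             
 13        0       0       0       0       0                                                             
 14        0       0       0       0       0                                                             
 15        0       0       0       0Test                                                                 
 16        0       0       0       0       0                                                             
 17        0Hello          0       0       0                                                             
 18        0       0       0       0       0                                                             
 19        0       0       0       0       0                                                             
 20        0       0       0       0       0                                                             


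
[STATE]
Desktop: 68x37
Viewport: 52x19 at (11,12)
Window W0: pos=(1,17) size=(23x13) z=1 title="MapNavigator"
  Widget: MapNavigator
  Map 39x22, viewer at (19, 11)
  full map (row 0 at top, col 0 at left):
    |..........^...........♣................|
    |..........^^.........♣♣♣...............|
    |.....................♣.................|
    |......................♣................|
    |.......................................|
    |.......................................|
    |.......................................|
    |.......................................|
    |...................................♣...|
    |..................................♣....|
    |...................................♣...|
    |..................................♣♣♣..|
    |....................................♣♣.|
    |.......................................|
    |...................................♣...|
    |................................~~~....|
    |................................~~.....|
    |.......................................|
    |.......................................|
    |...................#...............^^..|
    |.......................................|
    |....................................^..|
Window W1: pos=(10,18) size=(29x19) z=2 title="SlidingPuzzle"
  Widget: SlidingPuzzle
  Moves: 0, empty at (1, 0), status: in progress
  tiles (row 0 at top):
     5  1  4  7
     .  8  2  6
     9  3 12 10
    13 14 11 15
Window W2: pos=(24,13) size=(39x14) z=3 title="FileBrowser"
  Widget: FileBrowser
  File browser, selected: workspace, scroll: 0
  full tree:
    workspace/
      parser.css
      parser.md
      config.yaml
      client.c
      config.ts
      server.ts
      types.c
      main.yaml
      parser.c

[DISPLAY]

                                                    
             ┏━━━━━━━━━━━━━━━━━━━━━━━━━━━━━━━━━━━━━┓
             ┃ FileBrowser                         ┃
             ┠─────────────────────────────────────┨
             ┃> [-] workspace/                     ┃
━━━━━━━━━━━━┓┃    parser.css                       ┃
━━━━━━━━━━━━━┃    parser.md                        ┃
 SlidingPuzzl┃    config.yaml                      ┃
─────────────┃    client.c                         ┃
┌────┬────┬──┃    config.ts                        ┃
│  5 │  1 │  ┃    server.ts                        ┃
├────┼────┼──┃    types.c                          ┃
│    │  8 │  ┃    main.yaml                        ┃
├────┼────┼──┃    parser.c                         ┃
│  9 │  3 │ 1┗━━━━━━━━━━━━━━━━━━━━━━━━━━━━━━━━━━━━━┛
├────┼────┼────┼────┤      ┃                        
│ 13 │ 14 │ 11 │ 15 │      ┃                        
└────┴────┴────┴────┘      ┃                        
Moves: 0                   ┃                        


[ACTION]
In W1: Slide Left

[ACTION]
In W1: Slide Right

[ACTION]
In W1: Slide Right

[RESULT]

                                                    
             ┏━━━━━━━━━━━━━━━━━━━━━━━━━━━━━━━━━━━━━┓
             ┃ FileBrowser                         ┃
             ┠─────────────────────────────────────┨
             ┃> [-] workspace/                     ┃
━━━━━━━━━━━━┓┃    parser.css                       ┃
━━━━━━━━━━━━━┃    parser.md                        ┃
 SlidingPuzzl┃    config.yaml                      ┃
─────────────┃    client.c                         ┃
┌────┬────┬──┃    config.ts                        ┃
│  5 │  1 │  ┃    server.ts                        ┃
├────┼────┼──┃    types.c                          ┃
│    │  8 │  ┃    main.yaml                        ┃
├────┼────┼──┃    parser.c                         ┃
│  9 │  3 │ 1┗━━━━━━━━━━━━━━━━━━━━━━━━━━━━━━━━━━━━━┛
├────┼────┼────┼────┤      ┃                        
│ 13 │ 14 │ 11 │ 15 │      ┃                        
└────┴────┴────┴────┘      ┃                        
Moves: 2                   ┃                        


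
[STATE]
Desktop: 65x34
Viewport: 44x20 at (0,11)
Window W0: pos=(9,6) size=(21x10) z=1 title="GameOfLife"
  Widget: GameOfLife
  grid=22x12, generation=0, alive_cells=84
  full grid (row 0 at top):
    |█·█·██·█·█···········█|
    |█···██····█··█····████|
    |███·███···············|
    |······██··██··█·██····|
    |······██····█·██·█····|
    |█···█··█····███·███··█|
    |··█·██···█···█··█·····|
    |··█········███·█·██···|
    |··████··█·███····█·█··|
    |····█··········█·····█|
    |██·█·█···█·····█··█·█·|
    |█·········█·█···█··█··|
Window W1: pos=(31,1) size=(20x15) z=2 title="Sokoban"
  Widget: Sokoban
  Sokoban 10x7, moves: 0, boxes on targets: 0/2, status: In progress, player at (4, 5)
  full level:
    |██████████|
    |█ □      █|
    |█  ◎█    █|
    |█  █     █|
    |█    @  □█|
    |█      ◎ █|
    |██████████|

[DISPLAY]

         ┃·····██····█·██·█··┃ ┃Moves: 0  0/
         ┃···█··█····███·███·┃ ┃            
         ┃·█·██···█···█··█···┃ ┃            
         ┃·█········███·█·██·┃ ┃            
         ┗━━━━━━━━━━━━━━━━━━━┛ ┗━━━━━━━━━━━━
                                            
                                            
                                            
                                            
                                            
                                            
                                            
                                            
                                            
                                            
                                            
                                            
                                            
                                            
                                            


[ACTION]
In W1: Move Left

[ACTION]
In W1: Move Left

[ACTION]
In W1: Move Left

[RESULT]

         ┃·····██····█·██·█··┃ ┃Moves: 3  0/
         ┃···█··█····███·███·┃ ┃            
         ┃·█·██···█···█··█···┃ ┃            
         ┃·█········███·█·██·┃ ┃            
         ┗━━━━━━━━━━━━━━━━━━━┛ ┗━━━━━━━━━━━━
                                            
                                            
                                            
                                            
                                            
                                            
                                            
                                            
                                            
                                            
                                            
                                            
                                            
                                            
                                            


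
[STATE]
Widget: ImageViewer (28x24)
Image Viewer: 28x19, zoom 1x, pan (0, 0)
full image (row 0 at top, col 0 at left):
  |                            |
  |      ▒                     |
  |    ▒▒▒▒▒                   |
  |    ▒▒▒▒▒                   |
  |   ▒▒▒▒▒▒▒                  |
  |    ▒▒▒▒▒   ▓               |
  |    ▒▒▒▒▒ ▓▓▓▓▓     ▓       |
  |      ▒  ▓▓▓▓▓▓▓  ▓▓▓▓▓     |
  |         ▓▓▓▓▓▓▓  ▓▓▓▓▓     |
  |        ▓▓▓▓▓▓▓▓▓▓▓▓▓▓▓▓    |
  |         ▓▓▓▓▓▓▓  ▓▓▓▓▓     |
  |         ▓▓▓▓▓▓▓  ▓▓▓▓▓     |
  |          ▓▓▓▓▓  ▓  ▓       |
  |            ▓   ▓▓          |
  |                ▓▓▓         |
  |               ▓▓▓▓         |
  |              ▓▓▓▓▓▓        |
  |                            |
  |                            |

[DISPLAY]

                            
      ▒                     
    ▒▒▒▒▒                   
    ▒▒▒▒▒                   
   ▒▒▒▒▒▒▒                  
    ▒▒▒▒▒   ▓               
    ▒▒▒▒▒ ▓▓▓▓▓     ▓       
      ▒  ▓▓▓▓▓▓▓  ▓▓▓▓▓     
         ▓▓▓▓▓▓▓  ▓▓▓▓▓     
        ▓▓▓▓▓▓▓▓▓▓▓▓▓▓▓▓    
         ▓▓▓▓▓▓▓  ▓▓▓▓▓     
         ▓▓▓▓▓▓▓  ▓▓▓▓▓     
          ▓▓▓▓▓  ▓  ▓       
            ▓   ▓▓          
                ▓▓▓         
               ▓▓▓▓         
              ▓▓▓▓▓▓        
                            
                            
                            
                            
                            
                            
                            


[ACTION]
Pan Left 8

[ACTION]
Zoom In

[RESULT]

                            
                            
            ▒▒              
            ▒▒              
        ▒▒▒▒▒▒▒▒▒▒          
        ▒▒▒▒▒▒▒▒▒▒          
        ▒▒▒▒▒▒▒▒▒▒          
        ▒▒▒▒▒▒▒▒▒▒          
      ▒▒▒▒▒▒▒▒▒▒▒▒▒▒        
      ▒▒▒▒▒▒▒▒▒▒▒▒▒▒        
        ▒▒▒▒▒▒▒▒▒▒      ▓▓  
        ▒▒▒▒▒▒▒▒▒▒      ▓▓  
        ▒▒▒▒▒▒▒▒▒▒  ▓▓▓▓▓▓▓▓
        ▒▒▒▒▒▒▒▒▒▒  ▓▓▓▓▓▓▓▓
            ▒▒    ▓▓▓▓▓▓▓▓▓▓
            ▒▒    ▓▓▓▓▓▓▓▓▓▓
                  ▓▓▓▓▓▓▓▓▓▓
                  ▓▓▓▓▓▓▓▓▓▓
                ▓▓▓▓▓▓▓▓▓▓▓▓
                ▓▓▓▓▓▓▓▓▓▓▓▓
                  ▓▓▓▓▓▓▓▓▓▓
                  ▓▓▓▓▓▓▓▓▓▓
                  ▓▓▓▓▓▓▓▓▓▓
                  ▓▓▓▓▓▓▓▓▓▓


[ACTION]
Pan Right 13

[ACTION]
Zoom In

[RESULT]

                            
                            
                            
     ▒▒▒                    
     ▒▒▒                    
     ▒▒▒                    
▒▒▒▒▒▒▒▒▒▒▒▒▒▒              
▒▒▒▒▒▒▒▒▒▒▒▒▒▒              
▒▒▒▒▒▒▒▒▒▒▒▒▒▒              
▒▒▒▒▒▒▒▒▒▒▒▒▒▒              
▒▒▒▒▒▒▒▒▒▒▒▒▒▒              
▒▒▒▒▒▒▒▒▒▒▒▒▒▒              
▒▒▒▒▒▒▒▒▒▒▒▒▒▒▒▒▒           
▒▒▒▒▒▒▒▒▒▒▒▒▒▒▒▒▒           
▒▒▒▒▒▒▒▒▒▒▒▒▒▒▒▒▒           
▒▒▒▒▒▒▒▒▒▒▒▒▒▒         ▓▓▓  
▒▒▒▒▒▒▒▒▒▒▒▒▒▒         ▓▓▓  
▒▒▒▒▒▒▒▒▒▒▒▒▒▒         ▓▓▓  
▒▒▒▒▒▒▒▒▒▒▒▒▒▒   ▓▓▓▓▓▓▓▓▓▓▓
▒▒▒▒▒▒▒▒▒▒▒▒▒▒   ▓▓▓▓▓▓▓▓▓▓▓
▒▒▒▒▒▒▒▒▒▒▒▒▒▒   ▓▓▓▓▓▓▓▓▓▓▓
     ▒▒▒      ▓▓▓▓▓▓▓▓▓▓▓▓▓▓
     ▒▒▒      ▓▓▓▓▓▓▓▓▓▓▓▓▓▓
     ▒▒▒      ▓▓▓▓▓▓▓▓▓▓▓▓▓▓


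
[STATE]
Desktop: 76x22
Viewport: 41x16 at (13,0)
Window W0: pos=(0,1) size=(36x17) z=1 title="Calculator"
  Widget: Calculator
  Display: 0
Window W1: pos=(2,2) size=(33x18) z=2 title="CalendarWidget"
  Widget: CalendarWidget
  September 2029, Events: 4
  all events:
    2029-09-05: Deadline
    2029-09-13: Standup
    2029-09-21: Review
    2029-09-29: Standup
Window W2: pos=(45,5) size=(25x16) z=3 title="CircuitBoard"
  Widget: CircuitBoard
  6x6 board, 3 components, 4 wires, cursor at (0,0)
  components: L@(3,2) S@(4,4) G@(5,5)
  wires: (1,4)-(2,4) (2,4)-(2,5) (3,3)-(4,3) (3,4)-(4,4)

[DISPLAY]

                                         
━━━━━━━━━━━━━━━━━━━━━━┓                  
━━━━━━━━━━━━━━━━━━━━━┓┃                  
idget                ┃┨                  
─────────────────────┨┃                  
eptember 2029        ┃┃         ┏━━━━━━━━
h Fr Sa Su           ┃┃         ┃ Circuit
      1  2           ┃┃         ┠────────
 6  7  8  9          ┃┃         ┃   0 1 2
3* 14 15 16          ┃┃         ┃0  [.]  
0 21* 22 23          ┃┃         ┃        
7 28 29* 30          ┃┃         ┃1       
                     ┃┃         ┃        
                     ┃┃         ┃2       
                     ┃┃         ┃        
                     ┃┃         ┃3       


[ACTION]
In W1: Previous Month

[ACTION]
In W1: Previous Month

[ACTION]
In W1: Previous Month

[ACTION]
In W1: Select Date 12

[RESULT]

                                         
━━━━━━━━━━━━━━━━━━━━━━┓                  
━━━━━━━━━━━━━━━━━━━━━┓┃                  
idget                ┃┨                  
─────────────────────┨┃                  
 June 2029           ┃┃         ┏━━━━━━━━
h Fr Sa Su           ┃┃         ┃ Circuit
   1  2  3           ┃┃         ┠────────
7  8  9 10           ┃┃         ┃   0 1 2
 14 15 16 17         ┃┃         ┃0  [.]  
1 22 23 24           ┃┃         ┃        
8 29 30              ┃┃         ┃1       
                     ┃┃         ┃        
                     ┃┃         ┃2       
                     ┃┃         ┃        
                     ┃┃         ┃3       


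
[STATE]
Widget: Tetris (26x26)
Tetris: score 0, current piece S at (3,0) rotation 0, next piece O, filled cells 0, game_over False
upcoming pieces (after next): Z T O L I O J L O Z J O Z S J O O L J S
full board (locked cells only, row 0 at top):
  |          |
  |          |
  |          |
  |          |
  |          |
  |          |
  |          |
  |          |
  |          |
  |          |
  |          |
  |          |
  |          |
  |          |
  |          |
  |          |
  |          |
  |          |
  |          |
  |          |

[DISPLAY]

    ░░    │Next:          
   ░░     │▓▓             
          │▓▓             
          │               
          │               
          │               
          │Score:         
          │0              
          │               
          │               
          │               
          │               
          │               
          │               
          │               
          │               
          │               
          │               
          │               
          │               
          │               
          │               
          │               
          │               
          │               
          │               


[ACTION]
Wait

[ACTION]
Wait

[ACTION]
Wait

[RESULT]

          │Next:          
          │▓▓             
          │▓▓             
    ░░    │               
   ░░     │               
          │               
          │Score:         
          │0              
          │               
          │               
          │               
          │               
          │               
          │               
          │               
          │               
          │               
          │               
          │               
          │               
          │               
          │               
          │               
          │               
          │               
          │               


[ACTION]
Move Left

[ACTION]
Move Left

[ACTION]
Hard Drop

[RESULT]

    ▓▓    │Next:          
    ▓▓    │▓▓             
          │ ▓▓            
          │               
          │               
          │               
          │Score:         
          │0              
          │               
          │               
          │               
          │               
          │               
          │               
          │               
          │               
          │               
          │               
  ░░      │               
 ░░       │               
          │               
          │               
          │               
          │               
          │               
          │               


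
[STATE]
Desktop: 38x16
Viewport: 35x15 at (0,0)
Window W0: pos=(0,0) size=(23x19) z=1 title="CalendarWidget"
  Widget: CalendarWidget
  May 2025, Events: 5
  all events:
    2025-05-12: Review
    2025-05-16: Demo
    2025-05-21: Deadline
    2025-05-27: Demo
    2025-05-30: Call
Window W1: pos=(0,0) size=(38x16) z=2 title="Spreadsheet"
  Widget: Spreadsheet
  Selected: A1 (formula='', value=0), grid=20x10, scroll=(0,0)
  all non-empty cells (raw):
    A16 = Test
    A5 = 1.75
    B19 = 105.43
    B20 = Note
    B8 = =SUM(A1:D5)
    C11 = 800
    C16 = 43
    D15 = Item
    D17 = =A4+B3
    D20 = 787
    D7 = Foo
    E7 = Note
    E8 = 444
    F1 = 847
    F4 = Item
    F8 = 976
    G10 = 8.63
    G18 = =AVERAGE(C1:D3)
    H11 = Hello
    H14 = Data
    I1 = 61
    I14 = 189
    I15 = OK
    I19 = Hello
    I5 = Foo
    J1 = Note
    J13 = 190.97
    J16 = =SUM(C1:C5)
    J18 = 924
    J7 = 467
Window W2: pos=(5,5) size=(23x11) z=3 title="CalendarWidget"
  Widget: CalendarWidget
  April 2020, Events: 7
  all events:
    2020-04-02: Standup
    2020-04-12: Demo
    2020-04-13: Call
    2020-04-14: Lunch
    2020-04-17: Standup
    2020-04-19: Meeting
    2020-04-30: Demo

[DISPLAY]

┏━━━━━━━━━━━━━━━━━━━━━━━━━━━━━━━━━━
┃ Spreadsheet                      
┠──────────────────────────────────
┃A1:                               
┃       A       B       C       D  
┃----┏━━━━━━━━━━━━━━━━━━━━━┓-------
┃  1 ┃ CalendarWidget      ┃0      
┃  2 ┠─────────────────────┨0      
┃  3 ┃      April 2020     ┃0      
┃  4 ┃Mo Tu We Th Fr Sa Su ┃0      
┃  5 ┃       1  2*  3  4  5┃0      
┃  6 ┃ 6  7  8  9 10 11 12*┃0      
┃  7 ┃13* 14* 15 16 17* 18 ┃0Foo   
┃  8 ┃20 21 22 23 24 25 26 ┃0      
┃  9 ┃27 28 29 30*         ┃0      


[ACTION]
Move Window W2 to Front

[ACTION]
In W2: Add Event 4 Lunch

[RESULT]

┏━━━━━━━━━━━━━━━━━━━━━━━━━━━━━━━━━━
┃ Spreadsheet                      
┠──────────────────────────────────
┃A1:                               
┃       A       B       C       D  
┃----┏━━━━━━━━━━━━━━━━━━━━━┓-------
┃  1 ┃ CalendarWidget      ┃0      
┃  2 ┠─────────────────────┨0      
┃  3 ┃      April 2020     ┃0      
┃  4 ┃Mo Tu We Th Fr Sa Su ┃0      
┃  5 ┃       1  2*  3  4*  ┃0      
┃  6 ┃ 6  7  8  9 10 11 12*┃0      
┃  7 ┃13* 14* 15 16 17* 18 ┃0Foo   
┃  8 ┃20 21 22 23 24 25 26 ┃0      
┃  9 ┃27 28 29 30*         ┃0      


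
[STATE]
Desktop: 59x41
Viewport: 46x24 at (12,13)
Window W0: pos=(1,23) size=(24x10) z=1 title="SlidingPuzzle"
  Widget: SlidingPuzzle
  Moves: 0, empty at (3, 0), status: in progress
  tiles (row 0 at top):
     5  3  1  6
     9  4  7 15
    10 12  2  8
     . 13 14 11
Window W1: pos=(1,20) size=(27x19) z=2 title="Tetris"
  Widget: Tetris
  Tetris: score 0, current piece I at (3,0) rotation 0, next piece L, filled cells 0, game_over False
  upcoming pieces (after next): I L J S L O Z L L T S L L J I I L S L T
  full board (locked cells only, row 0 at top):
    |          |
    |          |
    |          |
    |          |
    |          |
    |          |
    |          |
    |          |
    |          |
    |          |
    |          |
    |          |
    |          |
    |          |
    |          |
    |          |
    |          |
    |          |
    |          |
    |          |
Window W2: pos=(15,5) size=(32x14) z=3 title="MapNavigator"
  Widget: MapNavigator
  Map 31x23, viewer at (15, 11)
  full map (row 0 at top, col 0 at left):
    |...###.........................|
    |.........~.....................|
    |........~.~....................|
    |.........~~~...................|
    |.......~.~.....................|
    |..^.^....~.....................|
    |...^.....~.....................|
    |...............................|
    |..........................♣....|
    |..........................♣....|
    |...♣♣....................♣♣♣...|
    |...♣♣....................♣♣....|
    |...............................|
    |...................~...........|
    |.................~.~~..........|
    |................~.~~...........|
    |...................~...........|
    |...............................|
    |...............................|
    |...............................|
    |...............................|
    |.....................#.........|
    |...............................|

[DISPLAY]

   ┃...♣♣..........@.........♣♣...┃           
   ┃..............................┃           
   ┃...................~..........┃           
   ┃.................~.~~.........┃           
   ┃................~.~~..........┃           
   ┗━━━━━━━━━━━━━━━━━━━━━━━━━━━━━━┛           
                                              
━━━━━━━━━━━━━━━┓                              
               ┃                              
───────────────┨                              
│Next:         ┃                              
│  ▒           ┃                              
│▒▒▒           ┃                              
│              ┃                              
│              ┃                              
│              ┃                              
│Score:        ┃                              
│0             ┃                              
│              ┃                              
│              ┃                              
│              ┃                              
│              ┃                              
│              ┃                              
│              ┃                              


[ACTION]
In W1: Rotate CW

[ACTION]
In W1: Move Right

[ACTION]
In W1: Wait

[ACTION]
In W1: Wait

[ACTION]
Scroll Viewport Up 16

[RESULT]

                                              
                                              
                                              
                                              
                                              
   ┏━━━━━━━━━━━━━━━━━━━━━━━━━━━━━━┓           
   ┃ MapNavigator                 ┃           
   ┠──────────────────────────────┨           
   ┃...^.....~....................┃           
   ┃..............................┃           
   ┃..........................♣...┃           
   ┃..........................♣...┃           
   ┃...♣♣....................♣♣♣..┃           
   ┃...♣♣..........@.........♣♣...┃           
   ┃..............................┃           
   ┃...................~..........┃           
   ┃.................~.~~.........┃           
   ┃................~.~~..........┃           
   ┗━━━━━━━━━━━━━━━━━━━━━━━━━━━━━━┛           
                                              
━━━━━━━━━━━━━━━┓                              
               ┃                              
───────────────┨                              
│Next:         ┃                              
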